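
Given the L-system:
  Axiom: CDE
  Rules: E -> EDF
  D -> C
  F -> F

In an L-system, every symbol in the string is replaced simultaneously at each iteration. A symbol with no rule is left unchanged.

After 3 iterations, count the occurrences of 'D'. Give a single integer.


Step 0: CDE  (1 'D')
Step 1: CCEDF  (1 'D')
Step 2: CCEDFCF  (1 'D')
Step 3: CCEDFCFCF  (1 'D')

Answer: 1


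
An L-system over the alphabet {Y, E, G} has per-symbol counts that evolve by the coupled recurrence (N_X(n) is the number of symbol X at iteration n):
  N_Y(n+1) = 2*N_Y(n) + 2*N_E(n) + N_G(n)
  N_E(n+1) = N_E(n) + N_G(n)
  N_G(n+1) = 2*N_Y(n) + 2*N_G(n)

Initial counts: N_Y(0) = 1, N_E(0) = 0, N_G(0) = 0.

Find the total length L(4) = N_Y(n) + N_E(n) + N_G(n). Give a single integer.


Answer: 238

Derivation:
Step 0: N_Y=1, N_E=0, N_G=0, L=1
Step 1: N_Y=2, N_E=0, N_G=2, L=4
Step 2: N_Y=6, N_E=2, N_G=8, L=16
Step 3: N_Y=24, N_E=10, N_G=28, L=62
Step 4: N_Y=96, N_E=38, N_G=104, L=238


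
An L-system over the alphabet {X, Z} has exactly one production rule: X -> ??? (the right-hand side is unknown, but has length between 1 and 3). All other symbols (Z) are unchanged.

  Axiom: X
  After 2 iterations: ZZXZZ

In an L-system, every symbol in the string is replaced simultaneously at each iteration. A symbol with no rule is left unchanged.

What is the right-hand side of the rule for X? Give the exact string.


Answer: ZXZ

Derivation:
Trying X -> ZXZ:
  Step 0: X
  Step 1: ZXZ
  Step 2: ZZXZZ
Matches the given result.


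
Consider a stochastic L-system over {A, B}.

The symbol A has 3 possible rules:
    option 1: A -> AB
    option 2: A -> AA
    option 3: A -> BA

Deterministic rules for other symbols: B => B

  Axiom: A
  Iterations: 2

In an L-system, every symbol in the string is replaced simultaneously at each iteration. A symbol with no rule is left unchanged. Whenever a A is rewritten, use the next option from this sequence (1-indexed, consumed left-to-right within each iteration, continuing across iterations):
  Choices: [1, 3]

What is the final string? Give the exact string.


Step 0: A
Step 1: AB  (used choices [1])
Step 2: BAB  (used choices [3])

Answer: BAB


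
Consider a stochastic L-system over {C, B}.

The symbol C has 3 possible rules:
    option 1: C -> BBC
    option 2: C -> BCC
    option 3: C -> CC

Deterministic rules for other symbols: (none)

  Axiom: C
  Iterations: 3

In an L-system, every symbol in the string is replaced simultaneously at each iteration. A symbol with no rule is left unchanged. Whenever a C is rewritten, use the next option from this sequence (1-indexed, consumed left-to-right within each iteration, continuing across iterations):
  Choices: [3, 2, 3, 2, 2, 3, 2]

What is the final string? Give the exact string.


Step 0: C
Step 1: CC  (used choices [3])
Step 2: BCCCC  (used choices [2, 3])
Step 3: BBCCBCCCCBCC  (used choices [2, 2, 3, 2])

Answer: BBCCBCCCCBCC


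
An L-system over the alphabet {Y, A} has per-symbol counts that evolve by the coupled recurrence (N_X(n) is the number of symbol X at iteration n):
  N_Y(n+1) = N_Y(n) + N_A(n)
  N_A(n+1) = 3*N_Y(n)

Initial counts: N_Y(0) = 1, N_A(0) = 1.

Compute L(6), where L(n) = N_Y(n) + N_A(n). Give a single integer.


Answer: 314

Derivation:
Step 0: N_Y=1, N_A=1, L=2
Step 1: N_Y=2, N_A=3, L=5
Step 2: N_Y=5, N_A=6, L=11
Step 3: N_Y=11, N_A=15, L=26
Step 4: N_Y=26, N_A=33, L=59
Step 5: N_Y=59, N_A=78, L=137
Step 6: N_Y=137, N_A=177, L=314


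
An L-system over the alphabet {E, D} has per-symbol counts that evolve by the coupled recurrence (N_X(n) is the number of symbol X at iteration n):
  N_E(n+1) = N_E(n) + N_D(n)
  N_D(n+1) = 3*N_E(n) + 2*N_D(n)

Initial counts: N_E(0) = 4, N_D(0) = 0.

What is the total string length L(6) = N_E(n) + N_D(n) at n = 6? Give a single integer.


Answer: 6196

Derivation:
Step 0: N_E=4, N_D=0, L=4
Step 1: N_E=4, N_D=12, L=16
Step 2: N_E=16, N_D=36, L=52
Step 3: N_E=52, N_D=120, L=172
Step 4: N_E=172, N_D=396, L=568
Step 5: N_E=568, N_D=1308, L=1876
Step 6: N_E=1876, N_D=4320, L=6196


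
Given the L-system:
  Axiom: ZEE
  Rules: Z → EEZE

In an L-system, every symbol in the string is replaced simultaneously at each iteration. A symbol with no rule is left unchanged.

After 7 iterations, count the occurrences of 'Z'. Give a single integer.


Answer: 1

Derivation:
Step 0: ZEE  (1 'Z')
Step 1: EEZEEE  (1 'Z')
Step 2: EEEEZEEEE  (1 'Z')
Step 3: EEEEEEZEEEEE  (1 'Z')
Step 4: EEEEEEEEZEEEEEE  (1 'Z')
Step 5: EEEEEEEEEEZEEEEEEE  (1 'Z')
Step 6: EEEEEEEEEEEEZEEEEEEEE  (1 'Z')
Step 7: EEEEEEEEEEEEEEZEEEEEEEEE  (1 'Z')


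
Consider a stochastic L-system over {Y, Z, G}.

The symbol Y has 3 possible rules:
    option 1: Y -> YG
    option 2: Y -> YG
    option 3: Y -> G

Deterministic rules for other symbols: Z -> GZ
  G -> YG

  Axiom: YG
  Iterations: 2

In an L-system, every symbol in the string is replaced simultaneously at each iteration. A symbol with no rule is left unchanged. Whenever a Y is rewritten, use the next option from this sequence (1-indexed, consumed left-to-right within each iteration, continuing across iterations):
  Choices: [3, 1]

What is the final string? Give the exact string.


Answer: YGYGYG

Derivation:
Step 0: YG
Step 1: GYG  (used choices [3])
Step 2: YGYGYG  (used choices [1])


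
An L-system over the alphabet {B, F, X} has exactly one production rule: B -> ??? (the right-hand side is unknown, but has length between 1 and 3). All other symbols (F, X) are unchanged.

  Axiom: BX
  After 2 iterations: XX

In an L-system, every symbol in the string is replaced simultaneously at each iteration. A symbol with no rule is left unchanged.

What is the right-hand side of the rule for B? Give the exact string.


Answer: X

Derivation:
Trying B -> X:
  Step 0: BX
  Step 1: XX
  Step 2: XX
Matches the given result.


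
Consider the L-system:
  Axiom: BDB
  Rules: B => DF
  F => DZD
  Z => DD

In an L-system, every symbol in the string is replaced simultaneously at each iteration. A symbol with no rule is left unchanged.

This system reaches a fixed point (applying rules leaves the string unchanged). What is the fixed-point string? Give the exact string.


Step 0: BDB
Step 1: DFDDF
Step 2: DDZDDDDZD
Step 3: DDDDDDDDDDD
Step 4: DDDDDDDDDDD  (unchanged — fixed point at step 3)

Answer: DDDDDDDDDDD


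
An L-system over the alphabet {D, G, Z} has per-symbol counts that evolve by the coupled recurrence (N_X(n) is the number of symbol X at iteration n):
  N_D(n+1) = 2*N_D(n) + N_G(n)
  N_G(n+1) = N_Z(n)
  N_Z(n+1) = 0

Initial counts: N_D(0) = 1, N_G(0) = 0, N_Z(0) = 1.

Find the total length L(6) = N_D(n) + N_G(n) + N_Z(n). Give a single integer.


Answer: 80

Derivation:
Step 0: N_D=1, N_G=0, N_Z=1, L=2
Step 1: N_D=2, N_G=1, N_Z=0, L=3
Step 2: N_D=5, N_G=0, N_Z=0, L=5
Step 3: N_D=10, N_G=0, N_Z=0, L=10
Step 4: N_D=20, N_G=0, N_Z=0, L=20
Step 5: N_D=40, N_G=0, N_Z=0, L=40
Step 6: N_D=80, N_G=0, N_Z=0, L=80


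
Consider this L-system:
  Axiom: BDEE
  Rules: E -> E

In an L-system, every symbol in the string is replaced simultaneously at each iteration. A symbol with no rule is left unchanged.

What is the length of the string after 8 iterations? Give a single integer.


Answer: 4

Derivation:
Step 0: length = 4
Step 1: length = 4
Step 2: length = 4
Step 3: length = 4
Step 4: length = 4
Step 5: length = 4
Step 6: length = 4
Step 7: length = 4
Step 8: length = 4


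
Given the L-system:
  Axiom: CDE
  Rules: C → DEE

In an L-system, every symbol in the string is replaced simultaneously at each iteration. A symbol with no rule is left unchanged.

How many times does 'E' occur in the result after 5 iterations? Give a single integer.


Step 0: CDE  (1 'E')
Step 1: DEEDE  (3 'E')
Step 2: DEEDE  (3 'E')
Step 3: DEEDE  (3 'E')
Step 4: DEEDE  (3 'E')
Step 5: DEEDE  (3 'E')

Answer: 3


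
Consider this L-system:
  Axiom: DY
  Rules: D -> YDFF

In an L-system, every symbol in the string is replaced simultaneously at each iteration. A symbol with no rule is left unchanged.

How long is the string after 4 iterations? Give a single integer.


Step 0: length = 2
Step 1: length = 5
Step 2: length = 8
Step 3: length = 11
Step 4: length = 14

Answer: 14


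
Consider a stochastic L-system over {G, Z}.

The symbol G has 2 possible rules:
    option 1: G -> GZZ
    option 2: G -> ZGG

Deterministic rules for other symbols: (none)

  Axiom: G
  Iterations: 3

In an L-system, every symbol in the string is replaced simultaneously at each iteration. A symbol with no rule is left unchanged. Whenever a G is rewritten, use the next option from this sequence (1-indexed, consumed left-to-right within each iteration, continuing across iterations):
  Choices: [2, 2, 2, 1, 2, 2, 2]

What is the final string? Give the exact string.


Step 0: G
Step 1: ZGG  (used choices [2])
Step 2: ZZGGZGG  (used choices [2, 2])
Step 3: ZZGZZZGGZZGGZGG  (used choices [1, 2, 2, 2])

Answer: ZZGZZZGGZZGGZGG


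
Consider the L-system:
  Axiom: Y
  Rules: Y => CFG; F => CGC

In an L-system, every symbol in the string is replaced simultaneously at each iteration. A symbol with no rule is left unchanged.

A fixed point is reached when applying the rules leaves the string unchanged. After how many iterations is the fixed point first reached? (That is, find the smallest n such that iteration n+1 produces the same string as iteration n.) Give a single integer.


Answer: 2

Derivation:
Step 0: Y
Step 1: CFG
Step 2: CCGCG
Step 3: CCGCG  (unchanged — fixed point at step 2)


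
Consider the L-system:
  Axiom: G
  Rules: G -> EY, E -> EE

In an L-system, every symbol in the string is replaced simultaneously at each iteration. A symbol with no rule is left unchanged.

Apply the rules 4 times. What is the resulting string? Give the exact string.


Answer: EEEEEEEEY

Derivation:
Step 0: G
Step 1: EY
Step 2: EEY
Step 3: EEEEY
Step 4: EEEEEEEEY


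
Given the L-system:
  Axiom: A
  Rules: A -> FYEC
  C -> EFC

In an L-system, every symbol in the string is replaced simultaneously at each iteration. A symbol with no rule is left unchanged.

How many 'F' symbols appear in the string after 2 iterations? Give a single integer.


Step 0: A  (0 'F')
Step 1: FYEC  (1 'F')
Step 2: FYEEFC  (2 'F')

Answer: 2


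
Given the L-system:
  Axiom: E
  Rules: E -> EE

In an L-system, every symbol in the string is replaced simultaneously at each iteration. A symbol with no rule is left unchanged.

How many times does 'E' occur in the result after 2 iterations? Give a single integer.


Step 0: E  (1 'E')
Step 1: EE  (2 'E')
Step 2: EEEE  (4 'E')

Answer: 4


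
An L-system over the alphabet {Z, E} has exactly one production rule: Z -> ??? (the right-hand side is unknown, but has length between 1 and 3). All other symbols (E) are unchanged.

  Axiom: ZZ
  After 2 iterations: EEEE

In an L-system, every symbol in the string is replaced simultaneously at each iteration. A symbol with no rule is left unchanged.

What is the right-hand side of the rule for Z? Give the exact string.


Answer: EE

Derivation:
Trying Z -> EE:
  Step 0: ZZ
  Step 1: EEEE
  Step 2: EEEE
Matches the given result.


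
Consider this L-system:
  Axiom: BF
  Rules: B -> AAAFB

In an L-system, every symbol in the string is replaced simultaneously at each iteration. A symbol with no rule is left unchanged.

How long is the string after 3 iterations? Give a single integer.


Step 0: length = 2
Step 1: length = 6
Step 2: length = 10
Step 3: length = 14

Answer: 14


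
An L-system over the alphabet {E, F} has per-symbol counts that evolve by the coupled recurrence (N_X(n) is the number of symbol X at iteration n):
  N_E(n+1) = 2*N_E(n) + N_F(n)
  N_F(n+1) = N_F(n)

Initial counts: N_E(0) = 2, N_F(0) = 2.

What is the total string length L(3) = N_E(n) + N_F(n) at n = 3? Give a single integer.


Answer: 32

Derivation:
Step 0: N_E=2, N_F=2, L=4
Step 1: N_E=6, N_F=2, L=8
Step 2: N_E=14, N_F=2, L=16
Step 3: N_E=30, N_F=2, L=32


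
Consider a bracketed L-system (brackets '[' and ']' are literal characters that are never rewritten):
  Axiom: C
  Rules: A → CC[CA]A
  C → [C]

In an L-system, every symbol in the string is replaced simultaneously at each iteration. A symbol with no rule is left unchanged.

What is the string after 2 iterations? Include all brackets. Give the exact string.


Step 0: C
Step 1: [C]
Step 2: [[C]]

Answer: [[C]]


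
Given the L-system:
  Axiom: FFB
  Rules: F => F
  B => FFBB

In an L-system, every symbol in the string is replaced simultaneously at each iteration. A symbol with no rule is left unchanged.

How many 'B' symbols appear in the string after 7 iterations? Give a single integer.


Step 0: FFB  (1 'B')
Step 1: FFFFBB  (2 'B')
Step 2: FFFFFFBBFFBB  (4 'B')
Step 3: FFFFFFFFBBFFBBFFFFBBFFBB  (8 'B')
Step 4: FFFFFFFFFFBBFFBBFFFFBBFFBBFFFFFFBBFFBBFFFFBBFFBB  (16 'B')
Step 5: FFFFFFFFFFFFBBFFBBFFFFBBFFBBFFFFFFBBFFBBFFFFBBFFBBFFFFFFFFBBFFBBFFFFBBFFBBFFFFFFBBFFBBFFFFBBFFBB  (32 'B')
Step 6: FFFFFFFFFFFFFFBBFFBBFFFFBBFFBBFFFFFFBBFFBBFFFFBBFFBBFFFFFFFFBBFFBBFFFFBBFFBBFFFFFFBBFFBBFFFFBBFFBBFFFFFFFFFFBBFFBBFFFFBBFFBBFFFFFFBBFFBBFFFFBBFFBBFFFFFFFFBBFFBBFFFFBBFFBBFFFFFFBBFFBBFFFFBBFFBB  (64 'B')
Step 7: FFFFFFFFFFFFFFFFBBFFBBFFFFBBFFBBFFFFFFBBFFBBFFFFBBFFBBFFFFFFFFBBFFBBFFFFBBFFBBFFFFFFBBFFBBFFFFBBFFBBFFFFFFFFFFBBFFBBFFFFBBFFBBFFFFFFBBFFBBFFFFBBFFBBFFFFFFFFBBFFBBFFFFBBFFBBFFFFFFBBFFBBFFFFBBFFBBFFFFFFFFFFFFBBFFBBFFFFBBFFBBFFFFFFBBFFBBFFFFBBFFBBFFFFFFFFBBFFBBFFFFBBFFBBFFFFFFBBFFBBFFFFBBFFBBFFFFFFFFFFBBFFBBFFFFBBFFBBFFFFFFBBFFBBFFFFBBFFBBFFFFFFFFBBFFBBFFFFBBFFBBFFFFFFBBFFBBFFFFBBFFBB  (128 'B')

Answer: 128


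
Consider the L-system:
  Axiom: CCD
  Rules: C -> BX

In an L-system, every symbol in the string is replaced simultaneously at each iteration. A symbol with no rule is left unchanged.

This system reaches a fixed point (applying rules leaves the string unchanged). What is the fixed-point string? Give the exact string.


Answer: BXBXD

Derivation:
Step 0: CCD
Step 1: BXBXD
Step 2: BXBXD  (unchanged — fixed point at step 1)


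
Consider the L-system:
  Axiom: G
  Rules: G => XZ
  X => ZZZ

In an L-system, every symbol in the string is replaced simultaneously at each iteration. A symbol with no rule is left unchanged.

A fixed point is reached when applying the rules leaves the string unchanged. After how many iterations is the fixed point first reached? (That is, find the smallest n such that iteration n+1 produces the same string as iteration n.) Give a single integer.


Answer: 2

Derivation:
Step 0: G
Step 1: XZ
Step 2: ZZZZ
Step 3: ZZZZ  (unchanged — fixed point at step 2)


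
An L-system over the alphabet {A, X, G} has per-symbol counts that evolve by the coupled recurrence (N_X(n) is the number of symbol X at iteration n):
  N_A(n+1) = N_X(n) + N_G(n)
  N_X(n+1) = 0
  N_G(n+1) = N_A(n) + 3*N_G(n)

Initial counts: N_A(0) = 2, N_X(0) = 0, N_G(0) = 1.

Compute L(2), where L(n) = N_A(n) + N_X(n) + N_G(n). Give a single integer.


Step 0: N_A=2, N_X=0, N_G=1, L=3
Step 1: N_A=1, N_X=0, N_G=5, L=6
Step 2: N_A=5, N_X=0, N_G=16, L=21

Answer: 21


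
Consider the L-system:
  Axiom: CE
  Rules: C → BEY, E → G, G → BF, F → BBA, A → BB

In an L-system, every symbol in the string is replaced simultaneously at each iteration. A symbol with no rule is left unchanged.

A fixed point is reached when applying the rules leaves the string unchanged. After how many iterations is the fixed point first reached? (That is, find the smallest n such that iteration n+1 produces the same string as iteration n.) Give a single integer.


Step 0: CE
Step 1: BEYG
Step 2: BGYBF
Step 3: BBFYBBBA
Step 4: BBBBAYBBBBB
Step 5: BBBBBBYBBBBB
Step 6: BBBBBBYBBBBB  (unchanged — fixed point at step 5)

Answer: 5


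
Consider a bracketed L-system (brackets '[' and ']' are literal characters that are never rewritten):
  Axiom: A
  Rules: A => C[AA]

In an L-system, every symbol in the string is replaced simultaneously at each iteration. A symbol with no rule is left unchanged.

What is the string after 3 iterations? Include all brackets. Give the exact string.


Step 0: A
Step 1: C[AA]
Step 2: C[C[AA]C[AA]]
Step 3: C[C[C[AA]C[AA]]C[C[AA]C[AA]]]

Answer: C[C[C[AA]C[AA]]C[C[AA]C[AA]]]


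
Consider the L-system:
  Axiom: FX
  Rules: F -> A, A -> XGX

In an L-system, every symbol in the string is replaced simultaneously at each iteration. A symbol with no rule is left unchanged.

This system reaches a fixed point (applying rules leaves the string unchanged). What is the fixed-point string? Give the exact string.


Step 0: FX
Step 1: AX
Step 2: XGXX
Step 3: XGXX  (unchanged — fixed point at step 2)

Answer: XGXX


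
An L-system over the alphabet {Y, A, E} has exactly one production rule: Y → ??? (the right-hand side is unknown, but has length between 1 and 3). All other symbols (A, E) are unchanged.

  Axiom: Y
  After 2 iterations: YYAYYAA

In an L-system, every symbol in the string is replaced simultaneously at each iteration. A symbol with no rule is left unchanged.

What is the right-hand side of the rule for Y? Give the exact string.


Trying Y → YYA:
  Step 0: Y
  Step 1: YYA
  Step 2: YYAYYAA
Matches the given result.

Answer: YYA


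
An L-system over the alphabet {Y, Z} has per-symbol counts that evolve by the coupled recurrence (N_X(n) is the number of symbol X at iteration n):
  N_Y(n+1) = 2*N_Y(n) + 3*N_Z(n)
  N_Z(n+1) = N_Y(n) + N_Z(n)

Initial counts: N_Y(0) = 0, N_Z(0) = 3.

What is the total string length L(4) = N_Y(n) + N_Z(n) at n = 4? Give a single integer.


Step 0: N_Y=0, N_Z=3, L=3
Step 1: N_Y=9, N_Z=3, L=12
Step 2: N_Y=27, N_Z=12, L=39
Step 3: N_Y=90, N_Z=39, L=129
Step 4: N_Y=297, N_Z=129, L=426

Answer: 426


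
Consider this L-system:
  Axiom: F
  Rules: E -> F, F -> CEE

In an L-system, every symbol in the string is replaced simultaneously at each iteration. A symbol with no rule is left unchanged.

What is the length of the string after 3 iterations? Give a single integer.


Step 0: length = 1
Step 1: length = 3
Step 2: length = 3
Step 3: length = 7

Answer: 7


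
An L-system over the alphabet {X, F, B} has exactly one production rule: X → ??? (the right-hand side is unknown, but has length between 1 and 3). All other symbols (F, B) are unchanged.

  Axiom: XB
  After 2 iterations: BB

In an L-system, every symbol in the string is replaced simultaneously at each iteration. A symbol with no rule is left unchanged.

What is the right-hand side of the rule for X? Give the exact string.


Answer: B

Derivation:
Trying X → B:
  Step 0: XB
  Step 1: BB
  Step 2: BB
Matches the given result.


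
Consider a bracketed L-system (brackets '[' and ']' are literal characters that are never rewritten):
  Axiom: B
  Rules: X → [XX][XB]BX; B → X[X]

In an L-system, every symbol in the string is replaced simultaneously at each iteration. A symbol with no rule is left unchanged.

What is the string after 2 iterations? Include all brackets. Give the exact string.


Answer: [XX][XB]BX[[XX][XB]BX]

Derivation:
Step 0: B
Step 1: X[X]
Step 2: [XX][XB]BX[[XX][XB]BX]


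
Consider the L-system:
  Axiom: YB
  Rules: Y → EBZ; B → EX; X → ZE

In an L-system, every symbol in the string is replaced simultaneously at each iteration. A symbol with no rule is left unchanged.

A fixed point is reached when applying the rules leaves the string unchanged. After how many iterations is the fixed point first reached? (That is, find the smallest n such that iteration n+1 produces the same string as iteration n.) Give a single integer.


Step 0: YB
Step 1: EBZEX
Step 2: EEXZEZE
Step 3: EEZEZEZE
Step 4: EEZEZEZE  (unchanged — fixed point at step 3)

Answer: 3


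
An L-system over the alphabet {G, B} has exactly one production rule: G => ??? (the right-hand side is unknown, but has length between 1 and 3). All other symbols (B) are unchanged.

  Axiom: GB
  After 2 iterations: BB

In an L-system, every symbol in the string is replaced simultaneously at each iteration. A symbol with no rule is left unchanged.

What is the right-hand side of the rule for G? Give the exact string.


Answer: B

Derivation:
Trying G => B:
  Step 0: GB
  Step 1: BB
  Step 2: BB
Matches the given result.


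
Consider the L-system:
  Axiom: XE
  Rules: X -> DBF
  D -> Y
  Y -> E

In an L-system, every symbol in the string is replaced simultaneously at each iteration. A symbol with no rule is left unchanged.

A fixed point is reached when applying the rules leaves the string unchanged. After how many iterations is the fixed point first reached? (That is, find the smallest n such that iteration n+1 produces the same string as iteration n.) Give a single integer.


Answer: 3

Derivation:
Step 0: XE
Step 1: DBFE
Step 2: YBFE
Step 3: EBFE
Step 4: EBFE  (unchanged — fixed point at step 3)


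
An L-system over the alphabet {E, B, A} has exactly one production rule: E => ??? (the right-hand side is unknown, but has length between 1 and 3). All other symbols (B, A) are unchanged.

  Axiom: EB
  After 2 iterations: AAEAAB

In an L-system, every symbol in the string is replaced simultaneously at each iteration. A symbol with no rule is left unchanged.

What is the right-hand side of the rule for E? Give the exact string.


Answer: AEA

Derivation:
Trying E => AEA:
  Step 0: EB
  Step 1: AEAB
  Step 2: AAEAAB
Matches the given result.


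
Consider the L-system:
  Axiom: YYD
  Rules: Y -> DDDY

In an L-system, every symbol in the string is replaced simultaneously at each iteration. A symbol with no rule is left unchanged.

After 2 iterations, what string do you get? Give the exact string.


Answer: DDDDDDYDDDDDDYD

Derivation:
Step 0: YYD
Step 1: DDDYDDDYD
Step 2: DDDDDDYDDDDDDYD


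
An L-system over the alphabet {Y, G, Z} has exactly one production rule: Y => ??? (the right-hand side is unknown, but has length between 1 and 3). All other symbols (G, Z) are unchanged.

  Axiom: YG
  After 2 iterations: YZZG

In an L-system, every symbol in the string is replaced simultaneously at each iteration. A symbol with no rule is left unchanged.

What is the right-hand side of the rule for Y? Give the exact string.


Answer: YZ

Derivation:
Trying Y => YZ:
  Step 0: YG
  Step 1: YZG
  Step 2: YZZG
Matches the given result.


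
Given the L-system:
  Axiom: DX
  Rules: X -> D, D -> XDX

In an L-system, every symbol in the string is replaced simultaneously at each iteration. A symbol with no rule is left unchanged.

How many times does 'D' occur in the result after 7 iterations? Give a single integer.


Answer: 128

Derivation:
Step 0: DX  (1 'D')
Step 1: XDXD  (2 'D')
Step 2: DXDXDXDX  (4 'D')
Step 3: XDXDXDXDXDXDXDXD  (8 'D')
Step 4: DXDXDXDXDXDXDXDXDXDXDXDXDXDXDXDX  (16 'D')
Step 5: XDXDXDXDXDXDXDXDXDXDXDXDXDXDXDXDXDXDXDXDXDXDXDXDXDXDXDXDXDXDXDXD  (32 'D')
Step 6: DXDXDXDXDXDXDXDXDXDXDXDXDXDXDXDXDXDXDXDXDXDXDXDXDXDXDXDXDXDXDXDXDXDXDXDXDXDXDXDXDXDXDXDXDXDXDXDXDXDXDXDXDXDXDXDXDXDXDXDXDXDXDXDX  (64 'D')
Step 7: XDXDXDXDXDXDXDXDXDXDXDXDXDXDXDXDXDXDXDXDXDXDXDXDXDXDXDXDXDXDXDXDXDXDXDXDXDXDXDXDXDXDXDXDXDXDXDXDXDXDXDXDXDXDXDXDXDXDXDXDXDXDXDXDXDXDXDXDXDXDXDXDXDXDXDXDXDXDXDXDXDXDXDXDXDXDXDXDXDXDXDXDXDXDXDXDXDXDXDXDXDXDXDXDXDXDXDXDXDXDXDXDXDXDXDXDXDXDXDXDXDXDXDXDXDXDXDXD  (128 'D')


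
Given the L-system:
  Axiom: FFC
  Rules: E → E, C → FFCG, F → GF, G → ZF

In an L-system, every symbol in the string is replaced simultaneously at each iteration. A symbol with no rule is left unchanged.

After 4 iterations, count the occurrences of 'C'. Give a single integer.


Step 0: FFC  (1 'C')
Step 1: GFGFFFCG  (1 'C')
Step 2: ZFGFZFGFGFGFFFCGZF  (1 'C')
Step 3: ZGFZFGFZGFZFGFZFGFZFGFGFGFFFCGZFZGF  (1 'C')
Step 4: ZZFGFZGFZFGFZZFGFZGFZFGFZGFZFGFZGFZFGFZFGFZFGFGFGFFFCGZFZGFZZFGF  (1 'C')

Answer: 1


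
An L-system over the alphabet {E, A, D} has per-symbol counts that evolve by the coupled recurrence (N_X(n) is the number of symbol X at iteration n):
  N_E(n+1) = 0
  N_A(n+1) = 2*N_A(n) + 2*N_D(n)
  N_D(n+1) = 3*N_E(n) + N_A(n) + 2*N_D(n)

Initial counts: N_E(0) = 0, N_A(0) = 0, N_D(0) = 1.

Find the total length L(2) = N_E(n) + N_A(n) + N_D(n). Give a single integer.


Step 0: N_E=0, N_A=0, N_D=1, L=1
Step 1: N_E=0, N_A=2, N_D=2, L=4
Step 2: N_E=0, N_A=8, N_D=6, L=14

Answer: 14


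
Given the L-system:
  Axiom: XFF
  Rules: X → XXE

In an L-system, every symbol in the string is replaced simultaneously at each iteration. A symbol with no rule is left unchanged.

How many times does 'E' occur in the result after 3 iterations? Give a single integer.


Step 0: XFF  (0 'E')
Step 1: XXEFF  (1 'E')
Step 2: XXEXXEEFF  (3 'E')
Step 3: XXEXXEEXXEXXEEEFF  (7 'E')

Answer: 7


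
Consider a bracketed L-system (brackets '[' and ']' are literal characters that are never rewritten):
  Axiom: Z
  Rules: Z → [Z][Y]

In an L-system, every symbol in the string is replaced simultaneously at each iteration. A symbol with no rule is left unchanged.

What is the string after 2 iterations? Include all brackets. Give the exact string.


Step 0: Z
Step 1: [Z][Y]
Step 2: [[Z][Y]][Y]

Answer: [[Z][Y]][Y]


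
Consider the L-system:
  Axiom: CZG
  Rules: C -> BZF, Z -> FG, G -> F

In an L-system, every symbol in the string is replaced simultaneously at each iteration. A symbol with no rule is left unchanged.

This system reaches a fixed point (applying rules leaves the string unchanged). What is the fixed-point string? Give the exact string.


Answer: BFFFFFF

Derivation:
Step 0: CZG
Step 1: BZFFGF
Step 2: BFGFFFF
Step 3: BFFFFFF
Step 4: BFFFFFF  (unchanged — fixed point at step 3)


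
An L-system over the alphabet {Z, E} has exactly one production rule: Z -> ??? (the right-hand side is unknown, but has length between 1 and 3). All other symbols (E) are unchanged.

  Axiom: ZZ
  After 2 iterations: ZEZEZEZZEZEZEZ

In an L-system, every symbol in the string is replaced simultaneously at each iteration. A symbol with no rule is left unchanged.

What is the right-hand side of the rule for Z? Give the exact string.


Trying Z -> ZEZ:
  Step 0: ZZ
  Step 1: ZEZZEZ
  Step 2: ZEZEZEZZEZEZEZ
Matches the given result.

Answer: ZEZ


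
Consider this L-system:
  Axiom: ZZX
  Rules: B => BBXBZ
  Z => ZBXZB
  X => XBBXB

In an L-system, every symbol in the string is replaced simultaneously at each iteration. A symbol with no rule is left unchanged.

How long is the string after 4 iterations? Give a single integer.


Answer: 1875

Derivation:
Step 0: length = 3
Step 1: length = 15
Step 2: length = 75
Step 3: length = 375
Step 4: length = 1875


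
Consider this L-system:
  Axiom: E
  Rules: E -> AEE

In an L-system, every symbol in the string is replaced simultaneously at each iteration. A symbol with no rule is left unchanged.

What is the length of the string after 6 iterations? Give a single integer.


Answer: 127

Derivation:
Step 0: length = 1
Step 1: length = 3
Step 2: length = 7
Step 3: length = 15
Step 4: length = 31
Step 5: length = 63
Step 6: length = 127


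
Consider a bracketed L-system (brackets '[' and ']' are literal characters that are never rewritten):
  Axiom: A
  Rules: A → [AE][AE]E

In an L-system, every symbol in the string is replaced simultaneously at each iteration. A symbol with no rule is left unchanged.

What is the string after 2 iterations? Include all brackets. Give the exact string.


Answer: [[AE][AE]EE][[AE][AE]EE]E

Derivation:
Step 0: A
Step 1: [AE][AE]E
Step 2: [[AE][AE]EE][[AE][AE]EE]E


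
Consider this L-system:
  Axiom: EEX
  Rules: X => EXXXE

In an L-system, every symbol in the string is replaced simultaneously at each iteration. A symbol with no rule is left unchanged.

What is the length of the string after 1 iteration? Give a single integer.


Answer: 7

Derivation:
Step 0: length = 3
Step 1: length = 7


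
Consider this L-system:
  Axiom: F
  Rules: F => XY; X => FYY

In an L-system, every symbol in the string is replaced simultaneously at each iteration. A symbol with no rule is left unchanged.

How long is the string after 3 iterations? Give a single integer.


Step 0: length = 1
Step 1: length = 2
Step 2: length = 4
Step 3: length = 5

Answer: 5


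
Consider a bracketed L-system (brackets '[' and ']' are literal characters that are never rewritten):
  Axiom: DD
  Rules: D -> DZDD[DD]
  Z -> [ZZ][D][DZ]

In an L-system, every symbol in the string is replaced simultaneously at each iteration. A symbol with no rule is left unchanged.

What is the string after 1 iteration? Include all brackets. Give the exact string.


Step 0: DD
Step 1: DZDD[DD]DZDD[DD]

Answer: DZDD[DD]DZDD[DD]


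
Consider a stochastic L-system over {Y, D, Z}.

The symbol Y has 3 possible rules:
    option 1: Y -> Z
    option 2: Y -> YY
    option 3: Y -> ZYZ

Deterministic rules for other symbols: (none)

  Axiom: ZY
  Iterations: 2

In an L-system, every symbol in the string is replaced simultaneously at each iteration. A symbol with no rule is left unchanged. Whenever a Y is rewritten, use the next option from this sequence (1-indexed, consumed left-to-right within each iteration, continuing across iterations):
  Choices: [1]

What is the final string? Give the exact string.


Step 0: ZY
Step 1: ZZ  (used choices [1])
Step 2: ZZ  (used choices [])

Answer: ZZ


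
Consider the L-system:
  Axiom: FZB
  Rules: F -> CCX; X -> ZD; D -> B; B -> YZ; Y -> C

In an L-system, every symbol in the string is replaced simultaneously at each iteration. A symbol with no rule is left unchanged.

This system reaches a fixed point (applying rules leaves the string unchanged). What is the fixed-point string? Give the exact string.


Answer: CCZCZZCZ

Derivation:
Step 0: FZB
Step 1: CCXZYZ
Step 2: CCZDZCZ
Step 3: CCZBZCZ
Step 4: CCZYZZCZ
Step 5: CCZCZZCZ
Step 6: CCZCZZCZ  (unchanged — fixed point at step 5)


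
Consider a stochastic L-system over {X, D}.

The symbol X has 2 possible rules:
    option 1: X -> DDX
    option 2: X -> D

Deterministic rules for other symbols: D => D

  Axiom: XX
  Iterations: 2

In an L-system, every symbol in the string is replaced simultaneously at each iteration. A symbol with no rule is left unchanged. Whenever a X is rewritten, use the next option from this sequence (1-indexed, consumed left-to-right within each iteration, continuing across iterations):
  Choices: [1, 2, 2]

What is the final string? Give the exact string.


Step 0: XX
Step 1: DDXD  (used choices [1, 2])
Step 2: DDDD  (used choices [2])

Answer: DDDD


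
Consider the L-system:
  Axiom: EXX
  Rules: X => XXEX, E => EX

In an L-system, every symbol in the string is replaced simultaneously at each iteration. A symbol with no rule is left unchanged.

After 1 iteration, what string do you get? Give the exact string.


Step 0: EXX
Step 1: EXXXEXXXEX

Answer: EXXXEXXXEX


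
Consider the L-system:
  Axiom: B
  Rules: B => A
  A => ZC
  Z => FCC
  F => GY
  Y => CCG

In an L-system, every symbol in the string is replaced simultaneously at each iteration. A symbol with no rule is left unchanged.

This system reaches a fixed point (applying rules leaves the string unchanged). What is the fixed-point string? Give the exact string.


Answer: GCCGCCC

Derivation:
Step 0: B
Step 1: A
Step 2: ZC
Step 3: FCCC
Step 4: GYCCC
Step 5: GCCGCCC
Step 6: GCCGCCC  (unchanged — fixed point at step 5)


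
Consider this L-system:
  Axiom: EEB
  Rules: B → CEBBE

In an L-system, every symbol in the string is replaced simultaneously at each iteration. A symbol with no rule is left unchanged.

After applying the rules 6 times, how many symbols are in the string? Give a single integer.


Answer: 255

Derivation:
Step 0: length = 3
Step 1: length = 7
Step 2: length = 15
Step 3: length = 31
Step 4: length = 63
Step 5: length = 127
Step 6: length = 255


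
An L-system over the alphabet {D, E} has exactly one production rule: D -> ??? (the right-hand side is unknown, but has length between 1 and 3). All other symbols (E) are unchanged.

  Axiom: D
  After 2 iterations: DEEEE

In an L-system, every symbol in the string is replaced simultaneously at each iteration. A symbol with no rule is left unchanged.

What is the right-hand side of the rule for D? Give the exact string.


Trying D -> DEE:
  Step 0: D
  Step 1: DEE
  Step 2: DEEEE
Matches the given result.

Answer: DEE


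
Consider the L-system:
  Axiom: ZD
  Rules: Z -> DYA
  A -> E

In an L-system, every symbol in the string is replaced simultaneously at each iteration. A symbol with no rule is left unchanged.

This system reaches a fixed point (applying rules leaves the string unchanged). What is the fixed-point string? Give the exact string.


Step 0: ZD
Step 1: DYAD
Step 2: DYED
Step 3: DYED  (unchanged — fixed point at step 2)

Answer: DYED


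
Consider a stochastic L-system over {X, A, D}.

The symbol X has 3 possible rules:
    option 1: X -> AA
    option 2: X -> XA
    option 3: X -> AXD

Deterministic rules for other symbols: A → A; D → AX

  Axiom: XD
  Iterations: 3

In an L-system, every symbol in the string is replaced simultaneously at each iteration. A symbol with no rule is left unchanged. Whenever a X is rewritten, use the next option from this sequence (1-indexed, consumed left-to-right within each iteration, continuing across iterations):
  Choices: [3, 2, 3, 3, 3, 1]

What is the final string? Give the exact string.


Step 0: XD
Step 1: AXDAX  (used choices [3])
Step 2: AXAAXAAXD  (used choices [2, 3])
Step 3: AAXDAAAXDAAAAAX  (used choices [3, 3, 1])

Answer: AAXDAAAXDAAAAAX


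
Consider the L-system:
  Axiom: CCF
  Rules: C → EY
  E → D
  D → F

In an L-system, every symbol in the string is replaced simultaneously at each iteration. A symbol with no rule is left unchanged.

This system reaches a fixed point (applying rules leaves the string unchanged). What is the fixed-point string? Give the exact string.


Step 0: CCF
Step 1: EYEYF
Step 2: DYDYF
Step 3: FYFYF
Step 4: FYFYF  (unchanged — fixed point at step 3)

Answer: FYFYF


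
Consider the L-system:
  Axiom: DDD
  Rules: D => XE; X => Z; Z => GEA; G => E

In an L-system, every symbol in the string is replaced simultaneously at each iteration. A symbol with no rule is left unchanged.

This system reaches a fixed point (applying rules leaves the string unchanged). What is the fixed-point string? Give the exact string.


Answer: EEAEEEAEEEAE

Derivation:
Step 0: DDD
Step 1: XEXEXE
Step 2: ZEZEZE
Step 3: GEAEGEAEGEAE
Step 4: EEAEEEAEEEAE
Step 5: EEAEEEAEEEAE  (unchanged — fixed point at step 4)


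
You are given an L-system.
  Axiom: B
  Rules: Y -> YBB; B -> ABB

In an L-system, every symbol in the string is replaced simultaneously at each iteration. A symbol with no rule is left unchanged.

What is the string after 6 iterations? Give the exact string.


Answer: AAAAAABBABBAABBABBAAABBABBAABBABBAAAABBABBAABBABBAAABBABBAABBABBAAAAABBABBAABBABBAAABBABBAABBABBAAAABBABBAABBABBAAABBABBAABBABB

Derivation:
Step 0: B
Step 1: ABB
Step 2: AABBABB
Step 3: AAABBABBAABBABB
Step 4: AAAABBABBAABBABBAAABBABBAABBABB
Step 5: AAAAABBABBAABBABBAAABBABBAABBABBAAAABBABBAABBABBAAABBABBAABBABB
Step 6: AAAAAABBABBAABBABBAAABBABBAABBABBAAAABBABBAABBABBAAABBABBAABBABBAAAAABBABBAABBABBAAABBABBAABBABBAAAABBABBAABBABBAAABBABBAABBABB


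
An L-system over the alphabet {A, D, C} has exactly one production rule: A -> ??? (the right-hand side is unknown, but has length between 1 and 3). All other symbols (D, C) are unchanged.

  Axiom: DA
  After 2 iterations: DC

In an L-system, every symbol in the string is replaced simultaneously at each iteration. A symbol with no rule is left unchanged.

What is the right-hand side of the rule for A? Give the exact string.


Answer: C

Derivation:
Trying A -> C:
  Step 0: DA
  Step 1: DC
  Step 2: DC
Matches the given result.


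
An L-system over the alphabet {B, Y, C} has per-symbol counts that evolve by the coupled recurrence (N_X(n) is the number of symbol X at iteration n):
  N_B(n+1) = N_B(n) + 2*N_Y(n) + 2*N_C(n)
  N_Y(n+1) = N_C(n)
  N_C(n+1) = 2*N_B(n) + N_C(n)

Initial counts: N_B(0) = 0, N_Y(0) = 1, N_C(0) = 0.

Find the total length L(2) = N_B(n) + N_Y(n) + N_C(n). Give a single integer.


Answer: 6

Derivation:
Step 0: N_B=0, N_Y=1, N_C=0, L=1
Step 1: N_B=2, N_Y=0, N_C=0, L=2
Step 2: N_B=2, N_Y=0, N_C=4, L=6


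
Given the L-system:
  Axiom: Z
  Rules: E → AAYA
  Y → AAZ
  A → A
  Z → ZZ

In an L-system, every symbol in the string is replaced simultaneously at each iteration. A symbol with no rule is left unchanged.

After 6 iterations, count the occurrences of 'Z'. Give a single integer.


Step 0: Z  (1 'Z')
Step 1: ZZ  (2 'Z')
Step 2: ZZZZ  (4 'Z')
Step 3: ZZZZZZZZ  (8 'Z')
Step 4: ZZZZZZZZZZZZZZZZ  (16 'Z')
Step 5: ZZZZZZZZZZZZZZZZZZZZZZZZZZZZZZZZ  (32 'Z')
Step 6: ZZZZZZZZZZZZZZZZZZZZZZZZZZZZZZZZZZZZZZZZZZZZZZZZZZZZZZZZZZZZZZZZ  (64 'Z')

Answer: 64


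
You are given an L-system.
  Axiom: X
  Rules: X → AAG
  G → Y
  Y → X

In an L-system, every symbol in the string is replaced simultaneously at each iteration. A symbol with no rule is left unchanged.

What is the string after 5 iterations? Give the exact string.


Step 0: X
Step 1: AAG
Step 2: AAY
Step 3: AAX
Step 4: AAAAG
Step 5: AAAAY

Answer: AAAAY


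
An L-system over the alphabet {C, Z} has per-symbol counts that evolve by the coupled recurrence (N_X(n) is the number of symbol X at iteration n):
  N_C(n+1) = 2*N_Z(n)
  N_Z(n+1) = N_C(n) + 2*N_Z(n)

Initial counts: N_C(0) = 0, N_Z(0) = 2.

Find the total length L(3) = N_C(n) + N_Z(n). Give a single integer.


Step 0: N_C=0, N_Z=2, L=2
Step 1: N_C=4, N_Z=4, L=8
Step 2: N_C=8, N_Z=12, L=20
Step 3: N_C=24, N_Z=32, L=56

Answer: 56


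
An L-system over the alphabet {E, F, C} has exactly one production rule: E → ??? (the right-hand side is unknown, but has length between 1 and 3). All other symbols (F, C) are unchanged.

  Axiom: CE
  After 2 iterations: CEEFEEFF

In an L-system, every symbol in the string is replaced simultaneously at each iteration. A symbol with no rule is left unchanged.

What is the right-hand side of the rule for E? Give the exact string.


Trying E → EEF:
  Step 0: CE
  Step 1: CEEF
  Step 2: CEEFEEFF
Matches the given result.

Answer: EEF


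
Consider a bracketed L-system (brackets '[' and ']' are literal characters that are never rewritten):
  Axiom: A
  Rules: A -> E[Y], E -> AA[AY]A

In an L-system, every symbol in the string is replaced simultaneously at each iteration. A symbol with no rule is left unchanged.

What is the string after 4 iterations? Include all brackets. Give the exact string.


Answer: AA[AY]A[Y]AA[AY]A[Y][AA[AY]A[Y]Y]AA[AY]A[Y][Y]

Derivation:
Step 0: A
Step 1: E[Y]
Step 2: AA[AY]A[Y]
Step 3: E[Y]E[Y][E[Y]Y]E[Y][Y]
Step 4: AA[AY]A[Y]AA[AY]A[Y][AA[AY]A[Y]Y]AA[AY]A[Y][Y]


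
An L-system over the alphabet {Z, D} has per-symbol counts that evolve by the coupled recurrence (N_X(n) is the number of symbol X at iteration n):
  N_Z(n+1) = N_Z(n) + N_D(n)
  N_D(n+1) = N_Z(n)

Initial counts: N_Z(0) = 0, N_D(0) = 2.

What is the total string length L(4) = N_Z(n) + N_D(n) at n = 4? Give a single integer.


Step 0: N_Z=0, N_D=2, L=2
Step 1: N_Z=2, N_D=0, L=2
Step 2: N_Z=2, N_D=2, L=4
Step 3: N_Z=4, N_D=2, L=6
Step 4: N_Z=6, N_D=4, L=10

Answer: 10


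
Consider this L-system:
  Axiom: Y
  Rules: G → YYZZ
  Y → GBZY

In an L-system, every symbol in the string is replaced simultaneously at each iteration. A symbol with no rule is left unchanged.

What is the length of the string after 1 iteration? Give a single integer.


Step 0: length = 1
Step 1: length = 4

Answer: 4


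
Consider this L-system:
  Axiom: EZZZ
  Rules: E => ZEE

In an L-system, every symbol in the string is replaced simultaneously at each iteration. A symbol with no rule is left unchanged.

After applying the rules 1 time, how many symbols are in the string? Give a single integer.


Answer: 6

Derivation:
Step 0: length = 4
Step 1: length = 6


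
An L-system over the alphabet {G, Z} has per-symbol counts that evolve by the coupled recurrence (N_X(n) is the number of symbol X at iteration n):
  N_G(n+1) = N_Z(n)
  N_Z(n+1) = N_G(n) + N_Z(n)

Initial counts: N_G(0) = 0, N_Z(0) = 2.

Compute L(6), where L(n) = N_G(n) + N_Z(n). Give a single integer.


Answer: 42

Derivation:
Step 0: N_G=0, N_Z=2, L=2
Step 1: N_G=2, N_Z=2, L=4
Step 2: N_G=2, N_Z=4, L=6
Step 3: N_G=4, N_Z=6, L=10
Step 4: N_G=6, N_Z=10, L=16
Step 5: N_G=10, N_Z=16, L=26
Step 6: N_G=16, N_Z=26, L=42
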